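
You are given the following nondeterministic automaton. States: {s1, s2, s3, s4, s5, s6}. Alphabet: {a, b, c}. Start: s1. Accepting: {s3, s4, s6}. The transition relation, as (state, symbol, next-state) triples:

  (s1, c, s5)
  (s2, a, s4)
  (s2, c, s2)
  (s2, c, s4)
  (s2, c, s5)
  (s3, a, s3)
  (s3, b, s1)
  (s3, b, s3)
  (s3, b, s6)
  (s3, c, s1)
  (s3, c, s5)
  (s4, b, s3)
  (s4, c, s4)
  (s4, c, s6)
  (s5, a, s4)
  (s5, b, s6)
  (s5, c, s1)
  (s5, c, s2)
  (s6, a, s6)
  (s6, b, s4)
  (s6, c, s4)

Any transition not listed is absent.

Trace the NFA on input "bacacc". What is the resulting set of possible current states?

∅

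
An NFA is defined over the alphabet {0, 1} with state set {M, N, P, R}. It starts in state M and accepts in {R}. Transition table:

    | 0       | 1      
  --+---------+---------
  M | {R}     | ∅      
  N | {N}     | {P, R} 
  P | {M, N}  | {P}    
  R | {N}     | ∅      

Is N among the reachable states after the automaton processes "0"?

No

Start in {M}.
Read '0': {M} → {R}.
State N is not in {R}.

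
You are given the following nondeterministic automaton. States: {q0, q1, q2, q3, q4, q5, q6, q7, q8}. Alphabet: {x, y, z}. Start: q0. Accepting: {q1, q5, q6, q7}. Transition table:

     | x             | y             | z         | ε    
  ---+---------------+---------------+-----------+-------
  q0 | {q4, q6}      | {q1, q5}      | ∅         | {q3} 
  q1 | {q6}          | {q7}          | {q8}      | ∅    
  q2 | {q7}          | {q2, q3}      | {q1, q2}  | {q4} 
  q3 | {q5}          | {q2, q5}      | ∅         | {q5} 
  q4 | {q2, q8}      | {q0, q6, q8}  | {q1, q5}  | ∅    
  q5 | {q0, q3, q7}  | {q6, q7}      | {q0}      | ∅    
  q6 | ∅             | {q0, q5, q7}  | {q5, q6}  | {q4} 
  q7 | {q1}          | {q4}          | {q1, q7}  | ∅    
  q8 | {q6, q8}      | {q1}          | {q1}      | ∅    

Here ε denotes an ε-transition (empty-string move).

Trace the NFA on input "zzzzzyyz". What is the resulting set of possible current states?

{q0, q1, q2, q3, q4, q5, q6, q7}

Start: ε-closure({q0}) = {q0, q3, q5}.
Read 'z': {q0, q3, q5} → {q0, q3, q5}.
Read 'z': {q0, q3, q5} → {q0, q3, q5}.
Read 'z': {q0, q3, q5} → {q0, q3, q5}.
Read 'z': {q0, q3, q5} → {q0, q3, q5}.
Read 'z': {q0, q3, q5} → {q0, q3, q5}.
Read 'y': {q0, q3, q5} → {q1, q2, q4, q5, q6, q7}.
Read 'y': {q1, q2, q4, q5, q6, q7} → {q0, q2, q3, q4, q5, q6, q7, q8}.
Read 'z': {q0, q2, q3, q4, q5, q6, q7, q8} → {q0, q1, q2, q3, q4, q5, q6, q7}.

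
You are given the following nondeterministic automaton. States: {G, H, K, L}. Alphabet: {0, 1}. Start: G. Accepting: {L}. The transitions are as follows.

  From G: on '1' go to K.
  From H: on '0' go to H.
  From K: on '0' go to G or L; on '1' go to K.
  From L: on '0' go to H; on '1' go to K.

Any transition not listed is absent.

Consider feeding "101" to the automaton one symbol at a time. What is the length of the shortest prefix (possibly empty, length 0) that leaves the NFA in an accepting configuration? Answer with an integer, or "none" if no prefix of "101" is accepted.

Start in {G}.
Read '1': G→{K}; now {K}.
Read '0': K→{G, L}; now {G, L}.
None of the earlier sets intersect F, but {G, L} does.

2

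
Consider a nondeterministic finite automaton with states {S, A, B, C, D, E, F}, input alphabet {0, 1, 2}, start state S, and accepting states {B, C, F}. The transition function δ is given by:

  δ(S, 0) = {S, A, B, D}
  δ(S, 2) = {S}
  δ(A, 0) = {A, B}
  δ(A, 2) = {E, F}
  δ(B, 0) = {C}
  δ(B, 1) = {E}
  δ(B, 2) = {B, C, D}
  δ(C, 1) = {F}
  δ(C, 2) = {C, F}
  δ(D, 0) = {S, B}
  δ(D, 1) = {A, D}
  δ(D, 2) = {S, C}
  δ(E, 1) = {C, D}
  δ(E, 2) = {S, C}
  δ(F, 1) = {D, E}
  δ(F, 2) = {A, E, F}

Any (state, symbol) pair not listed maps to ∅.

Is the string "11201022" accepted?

Start in {S}.
Read '1': {S} → ∅.
The set is empty and remains empty for the remaining 7 symbols.
The final set ∅ contains no accepting state.

No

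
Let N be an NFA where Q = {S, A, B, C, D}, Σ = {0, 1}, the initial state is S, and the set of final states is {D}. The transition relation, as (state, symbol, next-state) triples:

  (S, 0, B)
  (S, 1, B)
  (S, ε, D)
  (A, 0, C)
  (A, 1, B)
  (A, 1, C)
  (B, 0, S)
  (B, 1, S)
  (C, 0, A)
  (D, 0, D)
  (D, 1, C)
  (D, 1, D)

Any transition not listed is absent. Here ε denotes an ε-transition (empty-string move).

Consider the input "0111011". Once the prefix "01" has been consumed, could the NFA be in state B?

Start: ε-closure({S}) = {S, D}.
Read '0': S→{B}, D→{D}; now {B, D}.
Read '1': B→{S}, D→{C, D}; now {S, C, D}.
State B is not in {S, C, D}.

No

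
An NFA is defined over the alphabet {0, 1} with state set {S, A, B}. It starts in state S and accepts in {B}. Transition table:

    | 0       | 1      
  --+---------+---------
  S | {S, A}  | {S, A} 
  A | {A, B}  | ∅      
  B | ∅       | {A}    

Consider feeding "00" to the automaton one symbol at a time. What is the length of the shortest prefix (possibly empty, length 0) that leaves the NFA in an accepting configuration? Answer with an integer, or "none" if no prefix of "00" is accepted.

Start in {S}.
Read '0': S→{S, A}; now {S, A}.
Read '0': S→{S, A}, A→{A, B}; now {S, A, B}.
None of the earlier sets intersect F, but {S, A, B} does.

2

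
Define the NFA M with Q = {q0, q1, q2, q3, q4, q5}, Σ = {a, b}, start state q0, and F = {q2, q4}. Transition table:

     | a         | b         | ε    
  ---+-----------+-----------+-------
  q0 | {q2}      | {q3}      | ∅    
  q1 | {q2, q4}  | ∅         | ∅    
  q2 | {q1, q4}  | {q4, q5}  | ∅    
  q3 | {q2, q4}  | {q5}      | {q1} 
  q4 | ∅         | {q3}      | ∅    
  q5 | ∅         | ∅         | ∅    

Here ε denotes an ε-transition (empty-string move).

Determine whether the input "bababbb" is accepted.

Start in {q0}.
Read 'b': {q0} → {q1, q3}.
Read 'a': {q1, q3} → {q2, q4}.
Read 'b': {q2, q4} → {q1, q3, q4, q5}.
Read 'a': {q1, q3, q4, q5} → {q2, q4}.
Read 'b': {q2, q4} → {q1, q3, q4, q5}.
Read 'b': {q1, q3, q4, q5} → {q1, q3, q5}.
Read 'b': {q1, q3, q5} → {q5}.
The final set {q5} contains no accepting state.

No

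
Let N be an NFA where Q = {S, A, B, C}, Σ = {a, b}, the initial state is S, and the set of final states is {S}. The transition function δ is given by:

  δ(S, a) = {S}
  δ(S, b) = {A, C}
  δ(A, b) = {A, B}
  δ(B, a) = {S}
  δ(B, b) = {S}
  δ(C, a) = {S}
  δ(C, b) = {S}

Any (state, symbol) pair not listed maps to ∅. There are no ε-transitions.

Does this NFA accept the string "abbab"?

Start in {S}.
Read 'a': {S} → {S}.
Read 'b': {S} → {A, C}.
Read 'b': {A, C} → {S, A, B}.
Read 'a': {S, A, B} → {S}.
Read 'b': {S} → {A, C}.
The final set {A, C} contains no accepting state.

No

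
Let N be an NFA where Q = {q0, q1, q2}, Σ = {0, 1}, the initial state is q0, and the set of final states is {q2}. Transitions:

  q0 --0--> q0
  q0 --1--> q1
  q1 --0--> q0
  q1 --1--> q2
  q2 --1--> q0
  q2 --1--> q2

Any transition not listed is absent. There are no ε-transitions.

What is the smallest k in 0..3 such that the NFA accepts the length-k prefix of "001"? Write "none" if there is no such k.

Start in {q0}.
Read '0': {q0} → {q0}.
Read '0': {q0} → {q0}.
Read '1': {q0} → {q1}.
No reachable set along the way intersects F.

none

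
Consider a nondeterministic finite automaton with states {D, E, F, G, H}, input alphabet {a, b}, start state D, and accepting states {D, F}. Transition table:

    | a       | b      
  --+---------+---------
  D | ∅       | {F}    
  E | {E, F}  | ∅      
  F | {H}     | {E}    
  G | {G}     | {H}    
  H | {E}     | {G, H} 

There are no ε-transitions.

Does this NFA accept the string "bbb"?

Start in {D}.
Read 'b': {D} → {F}.
Read 'b': {F} → {E}.
Read 'b': {E} → ∅.
The final set ∅ contains no accepting state.

No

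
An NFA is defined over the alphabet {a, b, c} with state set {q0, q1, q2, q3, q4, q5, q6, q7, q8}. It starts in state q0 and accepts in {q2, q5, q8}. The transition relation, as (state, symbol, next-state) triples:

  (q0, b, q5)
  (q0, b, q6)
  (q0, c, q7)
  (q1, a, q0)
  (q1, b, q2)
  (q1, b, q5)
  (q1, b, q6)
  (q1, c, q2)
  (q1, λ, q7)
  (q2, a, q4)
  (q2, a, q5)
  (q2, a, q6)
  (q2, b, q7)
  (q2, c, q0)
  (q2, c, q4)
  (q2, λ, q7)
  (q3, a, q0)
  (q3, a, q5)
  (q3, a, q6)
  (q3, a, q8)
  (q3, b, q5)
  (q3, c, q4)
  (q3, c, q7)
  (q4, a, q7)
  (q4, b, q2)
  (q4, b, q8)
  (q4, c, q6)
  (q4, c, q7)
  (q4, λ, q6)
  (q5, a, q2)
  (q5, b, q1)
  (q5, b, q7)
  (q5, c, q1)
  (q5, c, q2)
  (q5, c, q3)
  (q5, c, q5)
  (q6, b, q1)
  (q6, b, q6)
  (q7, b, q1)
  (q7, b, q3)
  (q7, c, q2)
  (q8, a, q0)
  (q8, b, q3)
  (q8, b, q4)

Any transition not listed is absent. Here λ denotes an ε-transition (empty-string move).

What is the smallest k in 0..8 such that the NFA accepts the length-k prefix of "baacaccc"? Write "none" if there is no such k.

Start in {q0}.
Read 'b': q0→{q5, q6}; now {q5, q6}.
None of the earlier sets intersect F, but {q5, q6} does.

1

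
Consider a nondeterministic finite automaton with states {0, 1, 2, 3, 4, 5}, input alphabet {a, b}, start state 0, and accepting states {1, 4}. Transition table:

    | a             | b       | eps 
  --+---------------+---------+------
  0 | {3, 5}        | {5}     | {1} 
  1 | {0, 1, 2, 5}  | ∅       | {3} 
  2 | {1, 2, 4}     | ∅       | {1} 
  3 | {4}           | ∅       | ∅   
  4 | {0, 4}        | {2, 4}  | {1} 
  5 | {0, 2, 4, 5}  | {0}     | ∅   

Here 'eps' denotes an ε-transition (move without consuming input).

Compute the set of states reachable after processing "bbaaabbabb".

Start: ε-closure({0}) = {0, 1, 3}.
Read 'b': {0, 1, 3} → {5}.
Read 'b': {5} → {0, 1, 3}.
Read 'a': {0, 1, 3} → {0, 1, 2, 3, 4, 5}.
Read 'a': {0, 1, 2, 3, 4, 5} → {0, 1, 2, 3, 4, 5}.
Read 'a': {0, 1, 2, 3, 4, 5} → {0, 1, 2, 3, 4, 5}.
Read 'b': {0, 1, 2, 3, 4, 5} → {0, 1, 2, 3, 4, 5}.
Read 'b': {0, 1, 2, 3, 4, 5} → {0, 1, 2, 3, 4, 5}.
Read 'a': {0, 1, 2, 3, 4, 5} → {0, 1, 2, 3, 4, 5}.
Read 'b': {0, 1, 2, 3, 4, 5} → {0, 1, 2, 3, 4, 5}.
Read 'b': {0, 1, 2, 3, 4, 5} → {0, 1, 2, 3, 4, 5}.

{0, 1, 2, 3, 4, 5}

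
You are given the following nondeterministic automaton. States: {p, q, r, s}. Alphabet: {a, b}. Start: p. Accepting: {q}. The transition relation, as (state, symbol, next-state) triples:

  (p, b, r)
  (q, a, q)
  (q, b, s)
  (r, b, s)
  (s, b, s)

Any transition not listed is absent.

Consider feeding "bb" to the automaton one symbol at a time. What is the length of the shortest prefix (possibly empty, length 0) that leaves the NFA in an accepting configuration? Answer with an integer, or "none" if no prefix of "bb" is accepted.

Start in {p}.
Read 'b': {p} → {r}.
Read 'b': {r} → {s}.
No reachable set along the way intersects F.

none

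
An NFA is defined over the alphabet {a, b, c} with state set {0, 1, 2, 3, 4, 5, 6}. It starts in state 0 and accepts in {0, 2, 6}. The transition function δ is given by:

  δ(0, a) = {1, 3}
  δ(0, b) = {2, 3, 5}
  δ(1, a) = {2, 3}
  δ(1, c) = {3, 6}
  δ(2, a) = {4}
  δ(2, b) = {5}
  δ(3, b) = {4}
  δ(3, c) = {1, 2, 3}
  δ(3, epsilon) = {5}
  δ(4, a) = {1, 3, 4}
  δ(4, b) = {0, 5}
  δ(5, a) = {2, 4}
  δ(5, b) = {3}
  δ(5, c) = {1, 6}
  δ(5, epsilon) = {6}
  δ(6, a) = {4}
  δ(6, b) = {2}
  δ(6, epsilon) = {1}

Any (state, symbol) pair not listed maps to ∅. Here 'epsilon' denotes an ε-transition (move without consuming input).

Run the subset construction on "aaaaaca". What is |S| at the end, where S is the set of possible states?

Start in {0}.
Read 'a': {0} → {1, 3, 5, 6}.
Read 'a': {1, 3, 5, 6} → {1, 2, 3, 4, 5, 6}.
Read 'a': {1, 2, 3, 4, 5, 6} → {1, 2, 3, 4, 5, 6}.
Read 'a': {1, 2, 3, 4, 5, 6} → {1, 2, 3, 4, 5, 6}.
Read 'a': {1, 2, 3, 4, 5, 6} → {1, 2, 3, 4, 5, 6}.
Read 'c': {1, 2, 3, 4, 5, 6} → {1, 2, 3, 5, 6}.
Read 'a': {1, 2, 3, 5, 6} → {1, 2, 3, 4, 5, 6}.
That set has 6 states.

6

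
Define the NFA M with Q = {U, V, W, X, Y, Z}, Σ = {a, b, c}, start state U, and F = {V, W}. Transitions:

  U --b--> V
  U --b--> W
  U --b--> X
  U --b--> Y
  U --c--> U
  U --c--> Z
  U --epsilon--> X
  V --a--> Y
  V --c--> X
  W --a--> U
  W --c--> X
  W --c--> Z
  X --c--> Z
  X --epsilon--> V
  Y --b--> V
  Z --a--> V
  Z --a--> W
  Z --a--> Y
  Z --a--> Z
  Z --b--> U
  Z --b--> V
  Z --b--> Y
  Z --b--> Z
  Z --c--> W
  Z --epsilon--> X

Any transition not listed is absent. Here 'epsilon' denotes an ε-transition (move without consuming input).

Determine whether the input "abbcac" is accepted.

No

Start: ε-closure({U}) = {U, V, X}.
Read 'a': U→∅, V→{Y}, X→∅; now {Y}.
Read 'b': Y→{V}; now {V}.
Read 'b': V→∅; now ∅.
The set is empty and remains empty for the remaining 3 symbols.
The final set ∅ contains no accepting state.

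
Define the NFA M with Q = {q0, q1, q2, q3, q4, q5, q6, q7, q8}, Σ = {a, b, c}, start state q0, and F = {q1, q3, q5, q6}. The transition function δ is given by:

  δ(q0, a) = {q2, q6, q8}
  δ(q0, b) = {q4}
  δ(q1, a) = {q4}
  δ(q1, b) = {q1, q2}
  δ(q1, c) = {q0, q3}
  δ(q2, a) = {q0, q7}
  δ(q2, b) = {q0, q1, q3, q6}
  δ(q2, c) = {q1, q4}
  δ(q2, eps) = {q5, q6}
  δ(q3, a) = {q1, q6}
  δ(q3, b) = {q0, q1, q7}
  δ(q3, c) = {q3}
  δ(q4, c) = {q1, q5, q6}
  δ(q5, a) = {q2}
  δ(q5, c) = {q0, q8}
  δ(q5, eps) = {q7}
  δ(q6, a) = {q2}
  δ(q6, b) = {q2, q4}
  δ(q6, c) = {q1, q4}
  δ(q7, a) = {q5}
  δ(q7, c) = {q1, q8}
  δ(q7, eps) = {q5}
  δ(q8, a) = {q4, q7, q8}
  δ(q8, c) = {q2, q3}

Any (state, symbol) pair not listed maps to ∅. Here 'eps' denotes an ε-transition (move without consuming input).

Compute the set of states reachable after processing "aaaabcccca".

{q0, q1, q2, q4, q5, q6, q7, q8}

Start in {q0}.
Read 'a': {q0} → {q2, q5, q6, q7, q8}.
Read 'a': {q2, q5, q6, q7, q8} → {q0, q2, q4, q5, q6, q7, q8}.
Read 'a': {q0, q2, q4, q5, q6, q7, q8} → {q0, q2, q4, q5, q6, q7, q8}.
Read 'a': {q0, q2, q4, q5, q6, q7, q8} → {q0, q2, q4, q5, q6, q7, q8}.
Read 'b': {q0, q2, q4, q5, q6, q7, q8} → {q0, q1, q2, q3, q4, q5, q6, q7}.
Read 'c': {q0, q1, q2, q3, q4, q5, q6, q7} → {q0, q1, q3, q4, q5, q6, q7, q8}.
Read 'c': {q0, q1, q3, q4, q5, q6, q7, q8} → {q0, q1, q2, q3, q4, q5, q6, q7, q8}.
Read 'c': {q0, q1, q2, q3, q4, q5, q6, q7, q8} → {q0, q1, q2, q3, q4, q5, q6, q7, q8}.
Read 'c': {q0, q1, q2, q3, q4, q5, q6, q7, q8} → {q0, q1, q2, q3, q4, q5, q6, q7, q8}.
Read 'a': {q0, q1, q2, q3, q4, q5, q6, q7, q8} → {q0, q1, q2, q4, q5, q6, q7, q8}.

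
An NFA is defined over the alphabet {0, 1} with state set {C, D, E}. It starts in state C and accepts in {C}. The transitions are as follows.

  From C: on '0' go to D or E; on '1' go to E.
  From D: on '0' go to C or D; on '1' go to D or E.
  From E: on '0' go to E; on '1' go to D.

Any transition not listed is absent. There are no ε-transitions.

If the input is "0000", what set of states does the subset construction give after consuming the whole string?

{C, D, E}

Start in {C}.
Read '0': {C} → {D, E}.
Read '0': {D, E} → {C, D, E}.
Read '0': {C, D, E} → {C, D, E}.
Read '0': {C, D, E} → {C, D, E}.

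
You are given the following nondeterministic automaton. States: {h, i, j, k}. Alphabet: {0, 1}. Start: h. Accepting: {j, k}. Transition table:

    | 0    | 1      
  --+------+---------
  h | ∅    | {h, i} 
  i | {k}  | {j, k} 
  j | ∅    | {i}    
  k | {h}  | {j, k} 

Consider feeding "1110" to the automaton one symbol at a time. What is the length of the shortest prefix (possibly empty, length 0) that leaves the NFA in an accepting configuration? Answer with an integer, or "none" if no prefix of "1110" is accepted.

Start in {h}.
Read '1': h→{h, i}; now {h, i}.
Read '1': h→{h, i}, i→{j, k}; now {h, i, j, k}.
None of the earlier sets intersect F, but {h, i, j, k} does.

2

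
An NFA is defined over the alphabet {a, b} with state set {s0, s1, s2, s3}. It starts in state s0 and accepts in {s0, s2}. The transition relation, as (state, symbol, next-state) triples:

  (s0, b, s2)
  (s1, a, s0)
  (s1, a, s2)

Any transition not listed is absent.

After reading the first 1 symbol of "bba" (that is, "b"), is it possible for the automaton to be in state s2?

Start in {s0}.
Read 'b': {s0} → {s2}.
State s2 is in {s2}.

Yes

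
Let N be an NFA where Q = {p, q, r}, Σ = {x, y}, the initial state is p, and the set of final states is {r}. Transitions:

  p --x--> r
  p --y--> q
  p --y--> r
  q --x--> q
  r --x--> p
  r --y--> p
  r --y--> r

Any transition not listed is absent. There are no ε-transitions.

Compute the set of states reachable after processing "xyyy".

Start in {p}.
Read 'x': {p} → {r}.
Read 'y': {r} → {p, r}.
Read 'y': {p, r} → {p, q, r}.
Read 'y': {p, q, r} → {p, q, r}.

{p, q, r}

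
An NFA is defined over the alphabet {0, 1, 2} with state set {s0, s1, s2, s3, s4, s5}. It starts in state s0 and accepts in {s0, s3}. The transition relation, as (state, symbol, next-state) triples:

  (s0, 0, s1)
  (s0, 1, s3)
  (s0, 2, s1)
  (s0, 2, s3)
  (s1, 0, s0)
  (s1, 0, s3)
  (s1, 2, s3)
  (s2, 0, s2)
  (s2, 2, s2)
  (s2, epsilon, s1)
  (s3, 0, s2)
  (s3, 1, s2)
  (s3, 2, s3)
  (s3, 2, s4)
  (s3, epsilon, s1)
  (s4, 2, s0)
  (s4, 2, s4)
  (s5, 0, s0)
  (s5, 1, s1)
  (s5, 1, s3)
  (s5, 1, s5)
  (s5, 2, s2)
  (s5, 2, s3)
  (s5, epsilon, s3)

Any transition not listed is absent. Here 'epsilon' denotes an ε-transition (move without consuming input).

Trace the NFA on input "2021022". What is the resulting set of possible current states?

{s0, s1, s2, s3, s4}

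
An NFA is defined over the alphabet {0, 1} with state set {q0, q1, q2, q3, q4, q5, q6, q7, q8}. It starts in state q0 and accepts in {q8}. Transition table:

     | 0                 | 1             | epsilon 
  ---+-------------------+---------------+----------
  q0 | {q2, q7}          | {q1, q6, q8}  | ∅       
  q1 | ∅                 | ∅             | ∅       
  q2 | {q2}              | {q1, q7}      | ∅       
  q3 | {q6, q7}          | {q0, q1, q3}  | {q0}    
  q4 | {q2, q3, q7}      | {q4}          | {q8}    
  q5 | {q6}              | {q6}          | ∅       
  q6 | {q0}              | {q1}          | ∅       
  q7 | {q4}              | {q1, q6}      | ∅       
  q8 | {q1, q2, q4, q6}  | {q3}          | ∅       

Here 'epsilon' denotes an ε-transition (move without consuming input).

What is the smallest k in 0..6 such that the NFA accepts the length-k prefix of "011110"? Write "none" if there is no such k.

none

Start in {q0}.
Read '0': q0→{q2, q7}; now {q2, q7}.
Read '1': q2→{q1, q7}, q7→{q1, q6}; now {q1, q6, q7}.
Read '1': q1→∅, q6→{q1}, q7→{q1, q6}; now {q1, q6}.
Read '1': q1→∅, q6→{q1}; now {q1}.
Read '1': q1→∅; now ∅.
The set is empty and remains empty for the remaining 1 symbol.
No reachable set along the way intersects F.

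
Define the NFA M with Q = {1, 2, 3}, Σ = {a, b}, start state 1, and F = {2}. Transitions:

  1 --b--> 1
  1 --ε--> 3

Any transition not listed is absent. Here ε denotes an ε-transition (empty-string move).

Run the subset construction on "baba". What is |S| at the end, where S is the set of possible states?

0

Start: ε-closure({1}) = {1, 3}.
Read 'b': 1→{1}, 3→∅; union {1}; ε-closure = {1, 3}.
Read 'a': 1→∅, 3→∅; now ∅.
The set is empty and remains empty for the remaining 2 symbols.
That set has 0 states.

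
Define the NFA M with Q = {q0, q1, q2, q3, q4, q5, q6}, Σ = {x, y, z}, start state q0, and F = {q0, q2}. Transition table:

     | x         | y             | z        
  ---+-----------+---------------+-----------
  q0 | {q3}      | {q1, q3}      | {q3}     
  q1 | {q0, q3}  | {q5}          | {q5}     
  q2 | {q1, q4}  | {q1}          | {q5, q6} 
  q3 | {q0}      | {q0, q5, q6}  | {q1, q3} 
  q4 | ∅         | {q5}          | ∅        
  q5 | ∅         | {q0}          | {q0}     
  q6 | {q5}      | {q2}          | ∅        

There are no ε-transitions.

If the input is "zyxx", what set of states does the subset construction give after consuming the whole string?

{q0}

Start in {q0}.
Read 'z': q0→{q3}; now {q3}.
Read 'y': q3→{q0, q5, q6}; now {q0, q5, q6}.
Read 'x': q0→{q3}, q5→∅, q6→{q5}; now {q3, q5}.
Read 'x': q3→{q0}, q5→∅; now {q0}.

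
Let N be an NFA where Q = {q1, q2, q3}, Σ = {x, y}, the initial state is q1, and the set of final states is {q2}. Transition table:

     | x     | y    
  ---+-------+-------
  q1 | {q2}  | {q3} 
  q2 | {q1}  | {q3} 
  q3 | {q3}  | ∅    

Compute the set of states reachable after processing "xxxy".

Start in {q1}.
Read 'x': q1→{q2}; now {q2}.
Read 'x': q2→{q1}; now {q1}.
Read 'x': q1→{q2}; now {q2}.
Read 'y': q2→{q3}; now {q3}.

{q3}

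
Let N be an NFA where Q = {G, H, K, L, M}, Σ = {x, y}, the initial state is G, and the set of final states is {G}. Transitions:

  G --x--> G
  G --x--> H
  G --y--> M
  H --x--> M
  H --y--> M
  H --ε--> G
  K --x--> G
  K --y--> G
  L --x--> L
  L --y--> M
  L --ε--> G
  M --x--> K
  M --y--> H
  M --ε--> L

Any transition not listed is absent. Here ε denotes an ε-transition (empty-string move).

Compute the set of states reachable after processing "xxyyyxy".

Start in {G}.
Read 'x': G→{G, H}; now {G, H}.
Read 'x': G→{G, H}, H→{M}; union {G, H, M}; ε-closure = {G, H, L, M}.
Read 'y': G→{M}, H→{M}, L→{M}, M→{H}; union {H, M}; ε-closure = {G, H, L, M}.
Read 'y': G→{M}, H→{M}, L→{M}, M→{H}; union {H, M}; ε-closure = {G, H, L, M}.
Read 'y': G→{M}, H→{M}, L→{M}, M→{H}; union {H, M}; ε-closure = {G, H, L, M}.
Read 'x': G→{G, H}, H→{M}, L→{L}, M→{K}; now {G, H, K, L, M}.
Read 'y': G→{M}, H→{M}, K→{G}, L→{M}, M→{H}; union {G, H, M}; ε-closure = {G, H, L, M}.

{G, H, L, M}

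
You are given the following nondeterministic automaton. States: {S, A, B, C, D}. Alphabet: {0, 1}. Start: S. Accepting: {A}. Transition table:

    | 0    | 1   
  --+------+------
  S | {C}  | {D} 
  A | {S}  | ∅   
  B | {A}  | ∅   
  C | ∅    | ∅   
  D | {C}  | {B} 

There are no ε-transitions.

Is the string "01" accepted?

Start in {S}.
Read '0': S→{C}; now {C}.
Read '1': C→∅; now ∅.
The final set ∅ contains no accepting state.

No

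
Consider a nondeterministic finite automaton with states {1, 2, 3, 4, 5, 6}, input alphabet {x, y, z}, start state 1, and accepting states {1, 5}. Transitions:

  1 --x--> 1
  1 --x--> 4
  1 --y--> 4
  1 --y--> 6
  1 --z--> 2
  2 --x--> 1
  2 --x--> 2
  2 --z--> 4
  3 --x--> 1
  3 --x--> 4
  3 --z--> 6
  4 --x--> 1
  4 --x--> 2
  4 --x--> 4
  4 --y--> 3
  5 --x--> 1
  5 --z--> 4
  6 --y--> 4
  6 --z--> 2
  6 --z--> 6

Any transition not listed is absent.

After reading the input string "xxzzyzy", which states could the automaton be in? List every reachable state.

{4}

Start in {1}.
Read 'x': {1} → {1, 4}.
Read 'x': {1, 4} → {1, 2, 4}.
Read 'z': {1, 2, 4} → {2, 4}.
Read 'z': {2, 4} → {4}.
Read 'y': {4} → {3}.
Read 'z': {3} → {6}.
Read 'y': {6} → {4}.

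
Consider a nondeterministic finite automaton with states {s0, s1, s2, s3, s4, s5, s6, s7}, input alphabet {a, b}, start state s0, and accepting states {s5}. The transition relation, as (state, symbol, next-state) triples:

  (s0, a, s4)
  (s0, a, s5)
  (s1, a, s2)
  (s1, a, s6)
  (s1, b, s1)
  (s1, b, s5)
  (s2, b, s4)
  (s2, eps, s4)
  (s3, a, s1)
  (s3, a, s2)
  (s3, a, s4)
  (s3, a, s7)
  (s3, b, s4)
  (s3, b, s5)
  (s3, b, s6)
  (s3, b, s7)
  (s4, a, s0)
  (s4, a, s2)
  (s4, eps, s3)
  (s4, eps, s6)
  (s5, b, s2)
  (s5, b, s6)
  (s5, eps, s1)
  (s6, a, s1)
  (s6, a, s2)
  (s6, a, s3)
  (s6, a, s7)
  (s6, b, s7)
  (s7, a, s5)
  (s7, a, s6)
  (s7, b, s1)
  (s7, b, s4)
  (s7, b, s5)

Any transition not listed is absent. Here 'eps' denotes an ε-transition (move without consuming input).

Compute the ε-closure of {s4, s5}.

{s1, s3, s4, s5, s6}

Begin with {s4, s5}.
ε-move s4 → s3; add s3.
ε-move s4 → s6; add s6.
ε-move s5 → s1; add s1.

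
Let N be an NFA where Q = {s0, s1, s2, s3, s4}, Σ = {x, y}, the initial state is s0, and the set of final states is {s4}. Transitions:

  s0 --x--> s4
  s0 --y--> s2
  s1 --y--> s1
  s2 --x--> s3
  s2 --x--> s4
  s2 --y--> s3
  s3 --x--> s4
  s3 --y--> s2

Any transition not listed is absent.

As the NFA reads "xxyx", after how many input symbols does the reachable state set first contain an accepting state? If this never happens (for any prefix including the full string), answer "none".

1

Start in {s0}.
Read 'x': s0→{s4}; now {s4}.
None of the earlier sets intersect F, but {s4} does.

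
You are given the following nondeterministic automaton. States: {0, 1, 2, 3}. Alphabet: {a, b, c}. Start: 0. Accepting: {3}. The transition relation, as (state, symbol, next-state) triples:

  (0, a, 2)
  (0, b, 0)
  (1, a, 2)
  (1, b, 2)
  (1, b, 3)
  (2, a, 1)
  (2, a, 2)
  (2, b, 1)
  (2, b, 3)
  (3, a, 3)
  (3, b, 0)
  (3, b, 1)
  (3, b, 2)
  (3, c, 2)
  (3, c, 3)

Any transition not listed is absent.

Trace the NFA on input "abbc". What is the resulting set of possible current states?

{2, 3}

Start in {0}.
Read 'a': 0→{2}; now {2}.
Read 'b': 2→{1, 3}; now {1, 3}.
Read 'b': 1→{2, 3}, 3→{0, 1, 2}; now {0, 1, 2, 3}.
Read 'c': 0→∅, 1→∅, 2→∅, 3→{2, 3}; now {2, 3}.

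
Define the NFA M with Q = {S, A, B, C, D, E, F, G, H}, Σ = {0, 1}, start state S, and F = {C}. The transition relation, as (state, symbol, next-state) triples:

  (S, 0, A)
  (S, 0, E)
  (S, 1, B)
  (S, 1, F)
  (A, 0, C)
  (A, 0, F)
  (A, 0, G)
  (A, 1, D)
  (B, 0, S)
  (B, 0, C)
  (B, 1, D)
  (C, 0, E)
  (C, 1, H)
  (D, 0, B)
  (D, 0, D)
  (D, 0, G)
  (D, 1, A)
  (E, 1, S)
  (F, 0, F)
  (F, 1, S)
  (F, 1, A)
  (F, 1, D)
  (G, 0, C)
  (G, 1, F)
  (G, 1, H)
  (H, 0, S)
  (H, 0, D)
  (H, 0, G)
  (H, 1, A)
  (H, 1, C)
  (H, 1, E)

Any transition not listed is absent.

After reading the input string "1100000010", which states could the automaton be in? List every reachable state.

Start in {S}.
Read '1': S→{B, F}; now {B, F}.
Read '1': B→{D}, F→{S, A, D}; now {S, A, D}.
Read '0': S→{A, E}, A→{C, F, G}, D→{B, D, G}; now {A, B, C, D, E, F, G}.
Read '0': A→{C, F, G}, B→{S, C}, C→{E}, D→{B, D, G}, E→∅, F→{F}, G→{C}; now {S, B, C, D, E, F, G}.
Read '0': S→{A, E}, B→{S, C}, C→{E}, D→{B, D, G}, E→∅, F→{F}, G→{C}; now {S, A, B, C, D, E, F, G}.
Read '0': S→{A, E}, A→{C, F, G}, B→{S, C}, C→{E}, D→{B, D, G}, E→∅, F→{F}, G→{C}; now {S, A, B, C, D, E, F, G}.
Read '0': S→{A, E}, A→{C, F, G}, B→{S, C}, C→{E}, D→{B, D, G}, E→∅, F→{F}, G→{C}; now {S, A, B, C, D, E, F, G}.
Read '0': S→{A, E}, A→{C, F, G}, B→{S, C}, C→{E}, D→{B, D, G}, E→∅, F→{F}, G→{C}; now {S, A, B, C, D, E, F, G}.
Read '1': S→{B, F}, A→{D}, B→{D}, C→{H}, D→{A}, E→{S}, F→{S, A, D}, G→{F, H}; now {S, A, B, D, F, H}.
Read '0': S→{A, E}, A→{C, F, G}, B→{S, C}, D→{B, D, G}, F→{F}, H→{S, D, G}; now {S, A, B, C, D, E, F, G}.

{S, A, B, C, D, E, F, G}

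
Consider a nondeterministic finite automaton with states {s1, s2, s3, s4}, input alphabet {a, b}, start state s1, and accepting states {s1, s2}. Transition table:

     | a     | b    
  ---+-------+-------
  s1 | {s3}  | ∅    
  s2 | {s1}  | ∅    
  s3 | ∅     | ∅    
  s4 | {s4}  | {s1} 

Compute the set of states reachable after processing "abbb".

∅

Start in {s1}.
Read 'a': s1→{s3}; now {s3}.
Read 'b': s3→∅; now ∅.
The set is empty and remains empty for the remaining 2 symbols.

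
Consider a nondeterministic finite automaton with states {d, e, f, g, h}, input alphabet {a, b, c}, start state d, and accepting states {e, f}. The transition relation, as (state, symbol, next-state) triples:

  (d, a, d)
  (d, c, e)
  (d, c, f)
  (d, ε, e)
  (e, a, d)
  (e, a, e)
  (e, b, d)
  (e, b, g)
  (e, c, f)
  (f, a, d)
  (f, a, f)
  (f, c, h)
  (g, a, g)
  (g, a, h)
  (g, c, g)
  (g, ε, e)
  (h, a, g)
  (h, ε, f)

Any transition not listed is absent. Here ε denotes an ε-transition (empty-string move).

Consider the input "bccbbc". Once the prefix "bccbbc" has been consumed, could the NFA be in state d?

Start: ε-closure({d}) = {d, e}.
Read 'b': d→∅, e→{d, g}; union {d, g}; ε-closure = {d, e, g}.
Read 'c': d→{e, f}, e→{f}, g→{g}; now {e, f, g}.
Read 'c': e→{f}, f→{h}, g→{g}; union {f, g, h}; ε-closure = {e, f, g, h}.
Read 'b': e→{d, g}, f→∅, g→∅, h→∅; union {d, g}; ε-closure = {d, e, g}.
Read 'b': d→∅, e→{d, g}, g→∅; union {d, g}; ε-closure = {d, e, g}.
Read 'c': d→{e, f}, e→{f}, g→{g}; now {e, f, g}.
State d is not in {e, f, g}.

No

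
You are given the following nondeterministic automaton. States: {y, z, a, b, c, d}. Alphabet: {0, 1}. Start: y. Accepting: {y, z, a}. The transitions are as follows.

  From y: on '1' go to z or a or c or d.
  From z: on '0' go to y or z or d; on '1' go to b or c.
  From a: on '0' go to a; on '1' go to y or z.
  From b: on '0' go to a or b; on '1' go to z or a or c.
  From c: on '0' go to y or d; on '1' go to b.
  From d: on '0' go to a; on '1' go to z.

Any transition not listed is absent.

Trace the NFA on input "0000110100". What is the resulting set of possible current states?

∅

Start in {y}.
Read '0': {y} → ∅.
The set is empty and remains empty for the remaining 9 symbols.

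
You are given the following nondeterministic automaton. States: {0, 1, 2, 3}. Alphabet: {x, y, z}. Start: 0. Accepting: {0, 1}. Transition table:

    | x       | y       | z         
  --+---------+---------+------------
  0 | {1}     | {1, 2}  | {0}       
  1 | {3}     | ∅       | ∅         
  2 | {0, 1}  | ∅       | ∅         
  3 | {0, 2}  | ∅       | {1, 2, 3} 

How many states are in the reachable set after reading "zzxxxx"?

2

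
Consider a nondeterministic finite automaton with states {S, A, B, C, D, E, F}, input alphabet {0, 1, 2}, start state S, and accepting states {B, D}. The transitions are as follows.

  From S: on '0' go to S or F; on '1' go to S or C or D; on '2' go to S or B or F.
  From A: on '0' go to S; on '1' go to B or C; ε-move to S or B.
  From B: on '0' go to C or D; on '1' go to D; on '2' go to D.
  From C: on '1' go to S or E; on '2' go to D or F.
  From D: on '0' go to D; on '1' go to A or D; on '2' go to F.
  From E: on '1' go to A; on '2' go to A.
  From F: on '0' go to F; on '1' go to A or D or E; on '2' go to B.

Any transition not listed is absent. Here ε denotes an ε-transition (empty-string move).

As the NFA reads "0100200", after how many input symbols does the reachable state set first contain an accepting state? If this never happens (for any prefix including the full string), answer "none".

Start in {S}.
Read '0': {S} → {S, F}.
Read '1': {S, F} → {S, A, B, C, D, E}.
None of the earlier sets intersect F, but {S, A, B, C, D, E} does.

2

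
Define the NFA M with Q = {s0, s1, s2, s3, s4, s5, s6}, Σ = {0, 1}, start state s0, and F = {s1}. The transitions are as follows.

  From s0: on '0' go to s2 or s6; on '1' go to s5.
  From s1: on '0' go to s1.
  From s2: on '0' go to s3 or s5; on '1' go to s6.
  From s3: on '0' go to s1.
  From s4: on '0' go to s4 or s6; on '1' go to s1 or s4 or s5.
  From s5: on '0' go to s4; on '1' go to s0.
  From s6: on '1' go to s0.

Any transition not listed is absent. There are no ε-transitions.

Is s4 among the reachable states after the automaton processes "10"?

Yes

Start in {s0}.
Read '1': s0→{s5}; now {s5}.
Read '0': s5→{s4}; now {s4}.
State s4 is in {s4}.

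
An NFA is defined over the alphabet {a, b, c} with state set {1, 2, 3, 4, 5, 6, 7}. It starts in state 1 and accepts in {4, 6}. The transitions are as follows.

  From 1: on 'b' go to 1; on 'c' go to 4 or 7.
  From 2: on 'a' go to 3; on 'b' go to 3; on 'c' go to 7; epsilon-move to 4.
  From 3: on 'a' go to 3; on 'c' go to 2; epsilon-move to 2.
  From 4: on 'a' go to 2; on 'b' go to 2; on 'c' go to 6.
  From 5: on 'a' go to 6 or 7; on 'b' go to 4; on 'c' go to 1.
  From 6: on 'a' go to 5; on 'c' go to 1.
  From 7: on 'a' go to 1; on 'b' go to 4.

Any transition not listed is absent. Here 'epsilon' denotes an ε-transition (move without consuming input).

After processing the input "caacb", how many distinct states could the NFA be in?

3

Start in {1}.
Read 'c': {1} → {4, 7}.
Read 'a': {4, 7} → {1, 2, 4}.
Read 'a': {1, 2, 4} → {2, 3, 4}.
Read 'c': {2, 3, 4} → {2, 4, 6, 7}.
Read 'b': {2, 4, 6, 7} → {2, 3, 4}.
That set has 3 states.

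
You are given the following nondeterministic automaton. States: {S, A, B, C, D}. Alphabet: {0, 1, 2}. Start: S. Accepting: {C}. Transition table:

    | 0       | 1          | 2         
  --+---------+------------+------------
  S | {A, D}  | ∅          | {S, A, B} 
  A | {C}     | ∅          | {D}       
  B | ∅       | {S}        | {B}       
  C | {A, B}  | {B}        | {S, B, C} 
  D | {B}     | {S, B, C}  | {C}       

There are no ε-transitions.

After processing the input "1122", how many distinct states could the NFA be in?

Start in {S}.
Read '1': {S} → ∅.
The set is empty and remains empty for the remaining 3 symbols.
That set has 0 states.

0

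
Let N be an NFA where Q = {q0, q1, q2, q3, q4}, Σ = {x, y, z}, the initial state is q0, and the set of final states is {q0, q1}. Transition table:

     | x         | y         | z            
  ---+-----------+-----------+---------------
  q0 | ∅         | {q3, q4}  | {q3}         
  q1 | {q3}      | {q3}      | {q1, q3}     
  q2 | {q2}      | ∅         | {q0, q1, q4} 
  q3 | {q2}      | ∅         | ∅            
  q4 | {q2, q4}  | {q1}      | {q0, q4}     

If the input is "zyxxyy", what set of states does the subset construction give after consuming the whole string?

∅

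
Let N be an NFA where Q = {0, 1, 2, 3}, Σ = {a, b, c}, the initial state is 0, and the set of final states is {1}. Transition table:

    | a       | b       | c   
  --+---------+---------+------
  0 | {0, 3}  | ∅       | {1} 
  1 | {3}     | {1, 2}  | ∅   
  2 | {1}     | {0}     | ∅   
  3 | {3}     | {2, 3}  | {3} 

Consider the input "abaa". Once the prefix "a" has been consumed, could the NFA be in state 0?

Yes

Start in {0}.
Read 'a': {0} → {0, 3}.
State 0 is in {0, 3}.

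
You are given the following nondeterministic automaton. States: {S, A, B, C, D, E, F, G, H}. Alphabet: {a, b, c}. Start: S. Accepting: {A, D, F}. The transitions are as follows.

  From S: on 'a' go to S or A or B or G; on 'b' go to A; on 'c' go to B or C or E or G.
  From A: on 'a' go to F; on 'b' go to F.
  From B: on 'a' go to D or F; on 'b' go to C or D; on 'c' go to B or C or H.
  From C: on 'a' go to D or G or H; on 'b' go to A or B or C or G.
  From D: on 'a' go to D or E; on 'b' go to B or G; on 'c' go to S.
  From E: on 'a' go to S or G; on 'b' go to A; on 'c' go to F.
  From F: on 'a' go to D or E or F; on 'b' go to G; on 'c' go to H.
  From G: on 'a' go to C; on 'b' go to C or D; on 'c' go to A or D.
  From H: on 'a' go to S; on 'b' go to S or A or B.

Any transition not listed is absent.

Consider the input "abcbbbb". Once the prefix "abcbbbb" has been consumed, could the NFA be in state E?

Start in {S}.
Read 'a': {S} → {S, A, B, G}.
Read 'b': {S, A, B, G} → {A, C, D, F}.
Read 'c': {A, C, D, F} → {S, H}.
Read 'b': {S, H} → {S, A, B}.
Read 'b': {S, A, B} → {A, C, D, F}.
Read 'b': {A, C, D, F} → {A, B, C, F, G}.
Read 'b': {A, B, C, F, G} → {A, B, C, D, F, G}.
State E is not in {A, B, C, D, F, G}.

No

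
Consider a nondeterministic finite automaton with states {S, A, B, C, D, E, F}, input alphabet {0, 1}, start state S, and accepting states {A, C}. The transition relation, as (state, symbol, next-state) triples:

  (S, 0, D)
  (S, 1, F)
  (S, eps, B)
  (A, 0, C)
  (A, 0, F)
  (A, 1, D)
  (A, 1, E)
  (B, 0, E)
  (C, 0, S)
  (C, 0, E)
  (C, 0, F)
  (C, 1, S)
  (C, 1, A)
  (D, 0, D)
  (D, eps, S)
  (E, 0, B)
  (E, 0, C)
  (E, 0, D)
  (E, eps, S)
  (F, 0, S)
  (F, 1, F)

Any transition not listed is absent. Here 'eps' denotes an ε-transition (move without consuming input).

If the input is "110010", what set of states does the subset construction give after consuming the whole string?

{S, B}

Start: ε-closure({S}) = {S, B}.
Read '1': S→{F}, B→∅; now {F}.
Read '1': F→{F}; now {F}.
Read '0': F→{S}; union {S}; ε-closure = {S, B}.
Read '0': S→{D}, B→{E}; union {D, E}; ε-closure = {S, B, D, E}.
Read '1': S→{F}, B→∅, D→∅, E→∅; now {F}.
Read '0': F→{S}; union {S}; ε-closure = {S, B}.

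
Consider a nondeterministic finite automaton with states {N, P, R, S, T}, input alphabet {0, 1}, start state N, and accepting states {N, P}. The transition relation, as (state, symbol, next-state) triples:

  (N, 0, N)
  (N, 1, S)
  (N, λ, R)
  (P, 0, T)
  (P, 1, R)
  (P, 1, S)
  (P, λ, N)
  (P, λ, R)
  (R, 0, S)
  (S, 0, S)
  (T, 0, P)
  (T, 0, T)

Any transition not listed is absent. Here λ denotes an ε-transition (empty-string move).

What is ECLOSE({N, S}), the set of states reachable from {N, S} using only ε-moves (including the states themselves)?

Begin with {N, S}.
ε-move N → R; add R.

{N, R, S}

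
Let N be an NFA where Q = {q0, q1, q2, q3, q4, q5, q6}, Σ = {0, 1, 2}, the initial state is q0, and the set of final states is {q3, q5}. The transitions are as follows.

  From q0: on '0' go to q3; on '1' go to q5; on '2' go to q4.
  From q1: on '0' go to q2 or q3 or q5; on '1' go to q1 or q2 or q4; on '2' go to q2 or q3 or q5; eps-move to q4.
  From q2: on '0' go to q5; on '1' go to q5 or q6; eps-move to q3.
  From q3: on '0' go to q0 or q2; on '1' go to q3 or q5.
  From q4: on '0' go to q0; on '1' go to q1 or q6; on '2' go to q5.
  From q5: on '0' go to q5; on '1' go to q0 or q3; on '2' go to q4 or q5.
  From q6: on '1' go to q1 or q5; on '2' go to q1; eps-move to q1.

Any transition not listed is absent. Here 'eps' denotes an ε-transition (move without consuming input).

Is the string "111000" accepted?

Yes

Start in {q0}.
Read '1': {q0} → {q5}.
Read '1': {q5} → {q0, q3}.
Read '1': {q0, q3} → {q3, q5}.
Read '0': {q3, q5} → {q0, q2, q3, q5}.
Read '0': {q0, q2, q3, q5} → {q0, q2, q3, q5}.
Read '0': {q0, q2, q3, q5} → {q0, q2, q3, q5}.
The final set {q0, q2, q3, q5} contains the accepting states q3, q5.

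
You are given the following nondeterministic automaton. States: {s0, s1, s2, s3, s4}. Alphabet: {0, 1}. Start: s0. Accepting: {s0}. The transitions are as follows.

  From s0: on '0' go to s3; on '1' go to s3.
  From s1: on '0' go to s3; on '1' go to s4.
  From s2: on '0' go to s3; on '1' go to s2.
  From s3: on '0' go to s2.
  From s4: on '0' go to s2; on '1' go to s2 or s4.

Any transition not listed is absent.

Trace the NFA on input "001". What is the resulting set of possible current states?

{s2}

Start in {s0}.
Read '0': s0→{s3}; now {s3}.
Read '0': s3→{s2}; now {s2}.
Read '1': s2→{s2}; now {s2}.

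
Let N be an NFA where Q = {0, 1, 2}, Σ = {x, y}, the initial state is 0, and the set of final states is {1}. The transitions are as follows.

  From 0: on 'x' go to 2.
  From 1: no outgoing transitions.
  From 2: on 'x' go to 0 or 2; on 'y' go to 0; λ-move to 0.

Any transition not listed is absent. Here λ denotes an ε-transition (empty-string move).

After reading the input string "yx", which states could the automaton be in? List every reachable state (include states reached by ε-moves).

∅

Start in {0}.
Read 'y': {0} → ∅.
The set is empty and remains empty for the remaining 1 symbol.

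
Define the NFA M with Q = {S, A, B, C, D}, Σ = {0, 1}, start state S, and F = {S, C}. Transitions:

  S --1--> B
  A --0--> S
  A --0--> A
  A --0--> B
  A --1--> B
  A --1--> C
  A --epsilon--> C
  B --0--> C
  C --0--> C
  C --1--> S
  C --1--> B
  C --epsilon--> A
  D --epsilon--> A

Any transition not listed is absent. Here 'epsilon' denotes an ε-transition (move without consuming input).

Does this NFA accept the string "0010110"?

Start in {S}.
Read '0': S→∅; now ∅.
The set is empty and remains empty for the remaining 6 symbols.
The final set ∅ contains no accepting state.

No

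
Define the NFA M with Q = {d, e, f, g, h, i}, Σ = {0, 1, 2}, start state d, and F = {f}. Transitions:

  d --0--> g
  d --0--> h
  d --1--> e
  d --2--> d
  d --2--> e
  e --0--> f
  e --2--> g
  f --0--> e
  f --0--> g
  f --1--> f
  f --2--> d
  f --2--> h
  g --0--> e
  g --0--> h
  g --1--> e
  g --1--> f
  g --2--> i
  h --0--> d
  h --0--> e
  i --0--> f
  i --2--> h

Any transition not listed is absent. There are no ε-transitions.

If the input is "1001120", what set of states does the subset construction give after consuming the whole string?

{d, e, g, h}

Start in {d}.
Read '1': {d} → {e}.
Read '0': {e} → {f}.
Read '0': {f} → {e, g}.
Read '1': {e, g} → {e, f}.
Read '1': {e, f} → {f}.
Read '2': {f} → {d, h}.
Read '0': {d, h} → {d, e, g, h}.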